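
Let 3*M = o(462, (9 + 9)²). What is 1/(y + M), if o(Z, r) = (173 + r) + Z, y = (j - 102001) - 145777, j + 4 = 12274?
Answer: -3/705565 ≈ -4.2519e-6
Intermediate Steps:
j = 12270 (j = -4 + 12274 = 12270)
y = -235508 (y = (12270 - 102001) - 145777 = -89731 - 145777 = -235508)
o(Z, r) = 173 + Z + r
M = 959/3 (M = (173 + 462 + (9 + 9)²)/3 = (173 + 462 + 18²)/3 = (173 + 462 + 324)/3 = (⅓)*959 = 959/3 ≈ 319.67)
1/(y + M) = 1/(-235508 + 959/3) = 1/(-705565/3) = -3/705565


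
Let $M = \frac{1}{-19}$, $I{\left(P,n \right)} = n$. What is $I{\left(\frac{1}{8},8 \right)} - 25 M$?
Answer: $\frac{177}{19} \approx 9.3158$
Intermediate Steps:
$M = - \frac{1}{19} \approx -0.052632$
$I{\left(\frac{1}{8},8 \right)} - 25 M = 8 - - \frac{25}{19} = 8 + \frac{25}{19} = \frac{177}{19}$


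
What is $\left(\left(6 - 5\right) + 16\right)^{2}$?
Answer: $289$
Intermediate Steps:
$\left(\left(6 - 5\right) + 16\right)^{2} = \left(1 + 16\right)^{2} = 17^{2} = 289$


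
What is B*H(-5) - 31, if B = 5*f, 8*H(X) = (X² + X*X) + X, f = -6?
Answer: -799/4 ≈ -199.75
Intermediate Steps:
H(X) = X²/4 + X/8 (H(X) = ((X² + X*X) + X)/8 = ((X² + X²) + X)/8 = (2*X² + X)/8 = (X + 2*X²)/8 = X²/4 + X/8)
B = -30 (B = 5*(-6) = -30)
B*H(-5) - 31 = -15*(-5)*(1 + 2*(-5))/4 - 31 = -15*(-5)*(1 - 10)/4 - 31 = -15*(-5)*(-9)/4 - 31 = -30*45/8 - 31 = -675/4 - 31 = -799/4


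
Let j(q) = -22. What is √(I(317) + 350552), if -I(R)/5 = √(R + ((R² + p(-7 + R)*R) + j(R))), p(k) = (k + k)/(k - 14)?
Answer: √(1919622752 - 370*√555529174)/74 ≈ 590.73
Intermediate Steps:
p(k) = 2*k/(-14 + k) (p(k) = (2*k)/(-14 + k) = 2*k/(-14 + k))
I(R) = -5*√(-22 + R + R² + 2*R*(-7 + R)/(-21 + R)) (I(R) = -5*√(R + ((R² + (2*(-7 + R)/(-14 + (-7 + R)))*R) - 22)) = -5*√(R + ((R² + (2*(-7 + R)/(-21 + R))*R) - 22)) = -5*√(R + ((R² + 2*R*(-7 + R)/(-21 + R)) - 22)) = -5*√(R + (-22 + R² + 2*R*(-7 + R)/(-21 + R))) = -5*√(-22 + R + R² + 2*R*(-7 + R)/(-21 + R)))
√(I(317) + 350552) = √(-5*√(462 + 317³ - 57*317 - 18*317²)/√(-21 + 317) + 350552) = √(-5*√74*√(462 + 31855013 - 18069 - 18*100489)/148 + 350552) = √(-5*√74*√(462 + 31855013 - 18069 - 1808802)/148 + 350552) = √(-5*√555529174/74 + 350552) = √(350552 - 5*√555529174/74)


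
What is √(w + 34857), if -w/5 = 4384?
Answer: √12937 ≈ 113.74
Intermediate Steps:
w = -21920 (w = -5*4384 = -21920)
√(w + 34857) = √(-21920 + 34857) = √12937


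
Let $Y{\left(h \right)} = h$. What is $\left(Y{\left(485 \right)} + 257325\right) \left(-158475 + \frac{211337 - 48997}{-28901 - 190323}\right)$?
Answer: $- \frac{1119594250078675}{27403} \approx -4.0857 \cdot 10^{10}$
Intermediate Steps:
$\left(Y{\left(485 \right)} + 257325\right) \left(-158475 + \frac{211337 - 48997}{-28901 - 190323}\right) = \left(485 + 257325\right) \left(-158475 + \frac{211337 - 48997}{-28901 - 190323}\right) = 257810 \left(-158475 + \frac{162340}{-219224}\right) = 257810 \left(-158475 + 162340 \left(- \frac{1}{219224}\right)\right) = 257810 \left(-158475 - \frac{40585}{54806}\right) = 257810 \left(- \frac{8685421435}{54806}\right) = - \frac{1119594250078675}{27403}$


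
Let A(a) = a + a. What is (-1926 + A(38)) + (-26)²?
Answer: -1174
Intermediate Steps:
A(a) = 2*a
(-1926 + A(38)) + (-26)² = (-1926 + 2*38) + (-26)² = (-1926 + 76) + 676 = -1850 + 676 = -1174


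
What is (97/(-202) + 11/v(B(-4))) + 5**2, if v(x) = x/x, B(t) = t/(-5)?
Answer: 7175/202 ≈ 35.520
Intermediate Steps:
B(t) = -t/5 (B(t) = t*(-1/5) = -t/5)
v(x) = 1
(97/(-202) + 11/v(B(-4))) + 5**2 = (97/(-202) + 11/1) + 5**2 = (97*(-1/202) + 11*1) + 25 = (-97/202 + 11) + 25 = 2125/202 + 25 = 7175/202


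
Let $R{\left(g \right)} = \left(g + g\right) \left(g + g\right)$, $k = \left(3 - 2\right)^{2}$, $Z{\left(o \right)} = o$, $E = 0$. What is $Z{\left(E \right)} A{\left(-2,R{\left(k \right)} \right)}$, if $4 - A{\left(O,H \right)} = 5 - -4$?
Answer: $0$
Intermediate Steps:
$k = 1$ ($k = 1^{2} = 1$)
$R{\left(g \right)} = 4 g^{2}$ ($R{\left(g \right)} = 2 g 2 g = 4 g^{2}$)
$A{\left(O,H \right)} = -5$ ($A{\left(O,H \right)} = 4 - \left(5 - -4\right) = 4 - \left(5 + 4\right) = 4 - 9 = -5$)
$Z{\left(E \right)} A{\left(-2,R{\left(k \right)} \right)} = 0 \left(-5\right) = 0$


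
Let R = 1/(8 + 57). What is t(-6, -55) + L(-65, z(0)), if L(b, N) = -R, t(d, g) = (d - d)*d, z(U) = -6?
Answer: -1/65 ≈ -0.015385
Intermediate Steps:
t(d, g) = 0 (t(d, g) = 0*d = 0)
R = 1/65 ≈ 0.015385
L(b, N) = -1/65 (L(b, N) = -1*1/65 = -1/65)
t(-6, -55) + L(-65, z(0)) = 0 - 1/65 = -1/65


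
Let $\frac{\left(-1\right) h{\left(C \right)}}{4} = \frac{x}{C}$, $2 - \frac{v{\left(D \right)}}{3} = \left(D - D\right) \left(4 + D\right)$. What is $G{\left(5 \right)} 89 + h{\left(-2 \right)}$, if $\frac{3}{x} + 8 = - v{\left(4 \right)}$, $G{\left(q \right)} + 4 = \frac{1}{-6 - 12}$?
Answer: $- \frac{45533}{126} \approx -361.37$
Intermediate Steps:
$v{\left(D \right)} = 6$ ($v{\left(D \right)} = 6 - 3 \left(D - D\right) \left(4 + D\right) = 6 - 3 \cdot 0 \left(4 + D\right) = 6 - 0 = 6 + 0 = 6$)
$G{\left(q \right)} = - \frac{73}{18}$ ($G{\left(q \right)} = -4 + \frac{1}{-6 - 12} = -4 + \frac{1}{-18} = -4 - \frac{1}{18} = - \frac{73}{18}$)
$x = - \frac{3}{14}$ ($x = \frac{3}{-8 - 6} = \frac{3}{-14} = 3 \left(- \frac{1}{14}\right) = - \frac{3}{14} \approx -0.21429$)
$h{\left(C \right)} = \frac{6}{7 C}$ ($h{\left(C \right)} = - 4 \left(- \frac{3}{14 C}\right) = \frac{6}{7 C}$)
$G{\left(5 \right)} 89 + h{\left(-2 \right)} = \left(- \frac{73}{18}\right) 89 + \frac{6}{7 \left(-2\right)} = - \frac{6497}{18} + \frac{6}{7} \left(- \frac{1}{2}\right) = - \frac{6497}{18} - \frac{3}{7} = - \frac{45533}{126}$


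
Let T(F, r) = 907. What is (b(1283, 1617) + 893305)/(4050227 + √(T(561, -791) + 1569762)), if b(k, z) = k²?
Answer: 177329692111/282833399670 - 1269697*√1570669/8202168590430 ≈ 0.62678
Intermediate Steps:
(b(1283, 1617) + 893305)/(4050227 + √(T(561, -791) + 1569762)) = (1283² + 893305)/(4050227 + √(907 + 1569762)) = (1646089 + 893305)/(4050227 + √1570669) = 2539394/(4050227 + √1570669)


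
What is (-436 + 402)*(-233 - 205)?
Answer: 14892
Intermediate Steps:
(-436 + 402)*(-233 - 205) = -34*(-438) = 14892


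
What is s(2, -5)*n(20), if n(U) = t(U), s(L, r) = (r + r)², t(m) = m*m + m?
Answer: 42000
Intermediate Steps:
t(m) = m + m² (t(m) = m² + m = m + m²)
s(L, r) = 4*r² (s(L, r) = (2*r)² = 4*r²)
n(U) = U*(1 + U)
s(2, -5)*n(20) = (4*(-5)²)*(20*(1 + 20)) = (4*25)*(20*21) = 100*420 = 42000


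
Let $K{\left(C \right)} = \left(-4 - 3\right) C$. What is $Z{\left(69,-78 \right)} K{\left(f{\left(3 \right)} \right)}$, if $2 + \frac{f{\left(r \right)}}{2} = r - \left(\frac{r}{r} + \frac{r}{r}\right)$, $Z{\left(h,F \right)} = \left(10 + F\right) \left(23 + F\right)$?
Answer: $52360$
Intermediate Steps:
$f{\left(r \right)} = -8 + 2 r$ ($f{\left(r \right)} = -4 + 2 \left(r - \left(\frac{r}{r} + \frac{r}{r}\right)\right) = -4 + 2 \left(r - \left(1 + 1\right)\right) = -4 + 2 \left(r - 2\right) = -4 + 2 \left(-2 + r\right) = -4 + \left(-4 + 2 r\right) = -8 + 2 r$)
$K{\left(C \right)} = - 7 C$
$Z{\left(69,-78 \right)} K{\left(f{\left(3 \right)} \right)} = \left(230 + \left(-78\right)^{2} + 33 \left(-78\right)\right) \left(- 7 \left(-8 + 2 \cdot 3\right)\right) = \left(230 + 6084 - 2574\right) \left(- 7 \left(-8 + 6\right)\right) = 3740 \left(\left(-7\right) \left(-2\right)\right) = 3740 \cdot 14 = 52360$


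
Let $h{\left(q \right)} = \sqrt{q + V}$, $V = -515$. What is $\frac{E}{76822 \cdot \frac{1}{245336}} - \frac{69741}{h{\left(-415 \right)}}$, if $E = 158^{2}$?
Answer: $\frac{3062283952}{38411} + \frac{23247 i \sqrt{930}}{310} \approx 79724.0 + 2286.9 i$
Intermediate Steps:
$E = 24964$
$h{\left(q \right)} = \sqrt{-515 + q}$ ($h{\left(q \right)} = \sqrt{q - 515} = \sqrt{-515 + q}$)
$\frac{E}{76822 \cdot \frac{1}{245336}} - \frac{69741}{h{\left(-415 \right)}} = \frac{24964}{76822 \cdot \frac{1}{245336}} - \frac{69741}{\sqrt{-515 - 415}} = \frac{24964}{76822 \cdot \frac{1}{245336}} - \frac{69741}{\sqrt{-930}} = \frac{24964}{\frac{38411}{122668}} - \frac{69741}{i \sqrt{930}} = 24964 \cdot \frac{122668}{38411} - 69741 \left(- \frac{i \sqrt{930}}{930}\right) = \frac{3062283952}{38411} + \frac{23247 i \sqrt{930}}{310}$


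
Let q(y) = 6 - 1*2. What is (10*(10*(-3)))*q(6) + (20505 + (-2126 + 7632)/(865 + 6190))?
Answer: 136202281/7055 ≈ 19306.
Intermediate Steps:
q(y) = 4 (q(y) = 6 - 2 = 4)
(10*(10*(-3)))*q(6) + (20505 + (-2126 + 7632)/(865 + 6190)) = (10*(10*(-3)))*4 + (20505 + (-2126 + 7632)/(865 + 6190)) = (10*(-30))*4 + (20505 + 5506/7055) = -300*4 + (20505 + 5506*(1/7055)) = -1200 + (20505 + 5506/7055) = -1200 + 144668281/7055 = 136202281/7055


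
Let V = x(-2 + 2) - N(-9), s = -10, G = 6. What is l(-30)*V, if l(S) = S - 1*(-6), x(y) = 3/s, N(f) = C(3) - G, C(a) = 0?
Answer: -684/5 ≈ -136.80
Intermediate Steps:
N(f) = -6 (N(f) = 0 - 1*6 = 0 - 6 = -6)
x(y) = -3/10 (x(y) = 3/(-10) = 3*(-⅒) = -3/10)
l(S) = 6 + S (l(S) = S + 6 = 6 + S)
V = 57/10 (V = -3/10 - 1*(-6) = -3/10 + 6 = 57/10 ≈ 5.7000)
l(-30)*V = (6 - 30)*(57/10) = -24*57/10 = -684/5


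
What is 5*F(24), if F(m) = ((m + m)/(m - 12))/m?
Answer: 5/6 ≈ 0.83333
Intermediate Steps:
F(m) = 2/(-12 + m) (F(m) = ((2*m)/(-12 + m))/m = (2*m/(-12 + m))/m = 2/(-12 + m))
5*F(24) = 5*(2/(-12 + 24)) = 5*(2/12) = 5*(2*(1/12)) = 5*(1/6) = 5/6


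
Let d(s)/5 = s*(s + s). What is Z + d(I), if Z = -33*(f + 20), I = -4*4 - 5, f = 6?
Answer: 3552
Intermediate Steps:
I = -21 (I = -16 - 5 = -21)
Z = -858 (Z = -33*(6 + 20) = -33*26 = -858)
d(s) = 10*s² (d(s) = 5*(s*(s + s)) = 5*(s*(2*s)) = 5*(2*s²) = 10*s²)
Z + d(I) = -858 + 10*(-21)² = -858 + 10*441 = -858 + 4410 = 3552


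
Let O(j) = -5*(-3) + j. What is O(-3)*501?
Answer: 6012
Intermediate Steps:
O(j) = 15 + j
O(-3)*501 = (15 - 3)*501 = 12*501 = 6012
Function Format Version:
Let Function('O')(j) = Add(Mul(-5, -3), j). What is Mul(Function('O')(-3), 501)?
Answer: 6012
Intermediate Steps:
Function('O')(j) = Add(15, j)
Mul(Function('O')(-3), 501) = Mul(Add(15, -3), 501) = Mul(12, 501) = 6012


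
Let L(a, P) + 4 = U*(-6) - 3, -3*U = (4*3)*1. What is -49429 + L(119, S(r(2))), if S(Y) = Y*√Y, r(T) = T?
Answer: -49412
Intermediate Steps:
S(Y) = Y^(3/2)
U = -4 (U = -4*3/3 = -4 ≈ -4.0000)
L(a, P) = 17 (L(a, P) = -4 + (-4*(-6) - 3) = -4 + (24 - 3) = -4 + 21 = 17)
-49429 + L(119, S(r(2))) = -49429 + 17 = -49412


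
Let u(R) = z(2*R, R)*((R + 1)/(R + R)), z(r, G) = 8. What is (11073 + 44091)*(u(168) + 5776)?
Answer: 2231944634/7 ≈ 3.1885e+8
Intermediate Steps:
u(R) = 4*(1 + R)/R (u(R) = 8*((R + 1)/(R + R)) = 8*((1 + R)/((2*R))) = 8*((1 + R)*(1/(2*R))) = 8*((1 + R)/(2*R)) = 4*(1 + R)/R)
(11073 + 44091)*(u(168) + 5776) = (11073 + 44091)*((4 + 4/168) + 5776) = 55164*((4 + 4*(1/168)) + 5776) = 55164*((4 + 1/42) + 5776) = 55164*(169/42 + 5776) = 55164*(242761/42) = 2231944634/7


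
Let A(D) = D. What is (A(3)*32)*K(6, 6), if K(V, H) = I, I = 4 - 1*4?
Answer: 0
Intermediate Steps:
I = 0 (I = 4 - 4 = 0)
K(V, H) = 0
(A(3)*32)*K(6, 6) = (3*32)*0 = 96*0 = 0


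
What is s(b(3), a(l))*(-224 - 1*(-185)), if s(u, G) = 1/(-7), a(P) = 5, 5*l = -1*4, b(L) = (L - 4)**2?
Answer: 39/7 ≈ 5.5714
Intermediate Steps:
b(L) = (-4 + L)**2
l = -4/5 (l = (-1*4)/5 = (1/5)*(-4) = -4/5 ≈ -0.80000)
s(u, G) = -1/7 (s(u, G) = 1*(-1/7) = -1/7)
s(b(3), a(l))*(-224 - 1*(-185)) = -(-224 - 1*(-185))/7 = -(-224 + 185)/7 = -1/7*(-39) = 39/7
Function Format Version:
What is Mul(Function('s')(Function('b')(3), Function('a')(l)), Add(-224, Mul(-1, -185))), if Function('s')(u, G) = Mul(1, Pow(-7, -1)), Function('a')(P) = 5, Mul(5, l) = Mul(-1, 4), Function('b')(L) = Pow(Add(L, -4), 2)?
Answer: Rational(39, 7) ≈ 5.5714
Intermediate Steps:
Function('b')(L) = Pow(Add(-4, L), 2)
l = Rational(-4, 5) (l = Mul(Rational(1, 5), Mul(-1, 4)) = Mul(Rational(1, 5), -4) = Rational(-4, 5) ≈ -0.80000)
Function('s')(u, G) = Rational(-1, 7) (Function('s')(u, G) = Mul(1, Rational(-1, 7)) = Rational(-1, 7))
Mul(Function('s')(Function('b')(3), Function('a')(l)), Add(-224, Mul(-1, -185))) = Mul(Rational(-1, 7), Add(-224, Mul(-1, -185))) = Mul(Rational(-1, 7), Add(-224, 185)) = Mul(Rational(-1, 7), -39) = Rational(39, 7)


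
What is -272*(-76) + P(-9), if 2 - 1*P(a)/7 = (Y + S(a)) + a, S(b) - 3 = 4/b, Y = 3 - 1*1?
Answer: 186454/9 ≈ 20717.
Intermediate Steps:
Y = 2 (Y = 3 - 1 = 2)
S(b) = 3 + 4/b
P(a) = -21 - 28/a - 7*a (P(a) = 14 - 7*((2 + (3 + 4/a)) + a) = 14 - 7*((5 + 4/a) + a) = 14 - 7*(5 + a + 4/a) = 14 + (-35 - 28/a - 7*a) = -21 - 28/a - 7*a)
-272*(-76) + P(-9) = -272*(-76) + (-21 - 28/(-9) - 7*(-9)) = 20672 + (-21 - 28*(-1/9) + 63) = 20672 + (-21 + 28/9 + 63) = 20672 + 406/9 = 186454/9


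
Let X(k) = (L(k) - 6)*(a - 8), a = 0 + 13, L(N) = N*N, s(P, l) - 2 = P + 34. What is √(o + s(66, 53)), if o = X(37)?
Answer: √6917 ≈ 83.168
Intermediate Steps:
s(P, l) = 36 + P (s(P, l) = 2 + (P + 34) = 2 + (34 + P) = 36 + P)
L(N) = N²
a = 13
X(k) = -30 + 5*k² (X(k) = (k² - 6)*(13 - 8) = (-6 + k²)*5 = -30 + 5*k²)
o = 6815 (o = -30 + 5*37² = -30 + 5*1369 = -30 + 6845 = 6815)
√(o + s(66, 53)) = √(6815 + (36 + 66)) = √(6815 + 102) = √6917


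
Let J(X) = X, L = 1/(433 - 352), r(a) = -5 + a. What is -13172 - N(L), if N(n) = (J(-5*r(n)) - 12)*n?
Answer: -86422540/6561 ≈ -13172.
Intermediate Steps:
L = 1/81 ≈ 0.012346
N(n) = n*(13 - 5*n) (N(n) = (-5*(-5 + n) - 12)*n = ((25 - 5*n) - 12)*n = (13 - 5*n)*n = n*(13 - 5*n))
-13172 - N(L) = -13172 - (13 - 5*1/81)/81 = -13172 - (13 - 5/81)/81 = -13172 - 1048/(81*81) = -13172 - 1*1048/6561 = -13172 - 1048/6561 = -86422540/6561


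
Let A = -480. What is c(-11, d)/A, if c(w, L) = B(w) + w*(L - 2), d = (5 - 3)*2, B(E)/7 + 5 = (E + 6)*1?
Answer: 23/120 ≈ 0.19167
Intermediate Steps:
B(E) = 7 + 7*E (B(E) = -35 + 7*((E + 6)*1) = -35 + 7*((6 + E)*1) = -35 + 7*(6 + E) = -35 + (42 + 7*E) = 7 + 7*E)
d = 4 (d = 2*2 = 4)
c(w, L) = 7 + 7*w + w*(-2 + L) (c(w, L) = (7 + 7*w) + w*(L - 2) = (7 + 7*w) + w*(-2 + L) = 7 + 7*w + w*(-2 + L))
c(-11, d)/A = (7 + 5*(-11) + 4*(-11))/(-480) = (7 - 55 - 44)*(-1/480) = -92*(-1/480) = 23/120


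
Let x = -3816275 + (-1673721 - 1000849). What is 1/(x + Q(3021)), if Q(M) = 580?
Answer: -1/6490265 ≈ -1.5408e-7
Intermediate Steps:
x = -6490845 (x = -3816275 - 2674570 = -6490845)
1/(x + Q(3021)) = 1/(-6490845 + 580) = 1/(-6490265) = -1/6490265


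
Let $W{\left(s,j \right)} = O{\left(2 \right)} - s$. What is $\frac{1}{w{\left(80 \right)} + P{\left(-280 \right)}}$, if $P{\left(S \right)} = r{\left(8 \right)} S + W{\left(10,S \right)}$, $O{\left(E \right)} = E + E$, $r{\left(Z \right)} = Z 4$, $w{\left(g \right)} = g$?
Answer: $- \frac{1}{8886} \approx -0.00011254$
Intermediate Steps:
$r{\left(Z \right)} = 4 Z$
$O{\left(E \right)} = 2 E$
$W{\left(s,j \right)} = 4 - s$ ($W{\left(s,j \right)} = 2 \cdot 2 - s = 4 - s$)
$P{\left(S \right)} = -6 + 32 S$ ($P{\left(S \right)} = 4 \cdot 8 S + \left(4 - 10\right) = 32 S + \left(4 - 10\right) = 32 S - 6 = -6 + 32 S$)
$\frac{1}{w{\left(80 \right)} + P{\left(-280 \right)}} = \frac{1}{80 + \left(-6 + 32 \left(-280\right)\right)} = \frac{1}{80 - 8966} = \frac{1}{-8886} = - \frac{1}{8886}$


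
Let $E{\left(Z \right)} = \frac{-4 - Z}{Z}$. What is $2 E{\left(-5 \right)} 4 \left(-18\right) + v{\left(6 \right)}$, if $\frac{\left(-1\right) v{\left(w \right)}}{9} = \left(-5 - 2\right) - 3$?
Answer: $\frac{594}{5} \approx 118.8$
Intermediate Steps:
$E{\left(Z \right)} = \frac{-4 - Z}{Z}$
$v{\left(w \right)} = 90$ ($v{\left(w \right)} = - 9 \left(\left(-5 - 2\right) - 3\right) = - 9 \left(-7 - 3\right) = \left(-9\right) \left(-10\right) = 90$)
$2 E{\left(-5 \right)} 4 \left(-18\right) + v{\left(6 \right)} = 2 \frac{-4 - -5}{-5} \cdot 4 \left(-18\right) + 90 = 2 \left(- \frac{-4 + 5}{5}\right) 4 \left(-18\right) + 90 = 2 \left(\left(- \frac{1}{5}\right) 1\right) 4 \left(-18\right) + 90 = 2 \left(- \frac{1}{5}\right) 4 \left(-18\right) + 90 = \left(- \frac{2}{5}\right) 4 \left(-18\right) + 90 = \left(- \frac{8}{5}\right) \left(-18\right) + 90 = \frac{144}{5} + 90 = \frac{594}{5}$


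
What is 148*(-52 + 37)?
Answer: -2220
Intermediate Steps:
148*(-52 + 37) = 148*(-15) = -2220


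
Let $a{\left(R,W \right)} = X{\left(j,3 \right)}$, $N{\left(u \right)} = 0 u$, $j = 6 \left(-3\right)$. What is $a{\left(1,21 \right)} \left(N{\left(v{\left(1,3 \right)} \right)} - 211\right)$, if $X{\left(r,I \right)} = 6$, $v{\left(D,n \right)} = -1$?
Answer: $-1266$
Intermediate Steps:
$j = -18$
$N{\left(u \right)} = 0$
$a{\left(R,W \right)} = 6$
$a{\left(1,21 \right)} \left(N{\left(v{\left(1,3 \right)} \right)} - 211\right) = 6 \left(0 - 211\right) = 6 \left(-211\right) = -1266$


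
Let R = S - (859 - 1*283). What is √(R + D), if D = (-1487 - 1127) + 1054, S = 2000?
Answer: 2*I*√34 ≈ 11.662*I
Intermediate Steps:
D = -1560 (D = -2614 + 1054 = -1560)
R = 1424 (R = 2000 - (859 - 1*283) = 2000 - (859 - 283) = 2000 - 1*576 = 2000 - 576 = 1424)
√(R + D) = √(1424 - 1560) = √(-136) = 2*I*√34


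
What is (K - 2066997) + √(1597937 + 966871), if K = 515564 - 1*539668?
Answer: -2091101 + 2*√641202 ≈ -2.0895e+6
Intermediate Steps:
K = -24104 (K = 515564 - 539668 = -24104)
(K - 2066997) + √(1597937 + 966871) = (-24104 - 2066997) + √(1597937 + 966871) = -2091101 + √2564808 = -2091101 + 2*√641202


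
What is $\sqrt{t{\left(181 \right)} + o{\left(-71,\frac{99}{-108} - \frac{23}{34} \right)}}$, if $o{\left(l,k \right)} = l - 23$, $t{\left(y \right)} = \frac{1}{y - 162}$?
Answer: $\frac{i \sqrt{33915}}{19} \approx 9.6926 i$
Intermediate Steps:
$t{\left(y \right)} = \frac{1}{-162 + y}$
$o{\left(l,k \right)} = -23 + l$
$\sqrt{t{\left(181 \right)} + o{\left(-71,\frac{99}{-108} - \frac{23}{34} \right)}} = \sqrt{\frac{1}{-162 + 181} - 94} = \sqrt{\frac{1}{19} - 94} = \sqrt{- \frac{1785}{19}} = \frac{i \sqrt{33915}}{19}$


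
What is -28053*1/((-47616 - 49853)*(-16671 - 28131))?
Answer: -3117/485200682 ≈ -6.4241e-6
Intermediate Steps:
-28053*1/((-47616 - 49853)*(-16671 - 28131)) = -28053/((-44802*(-97469))) = -28053/4366806138 = -28053*1/4366806138 = -3117/485200682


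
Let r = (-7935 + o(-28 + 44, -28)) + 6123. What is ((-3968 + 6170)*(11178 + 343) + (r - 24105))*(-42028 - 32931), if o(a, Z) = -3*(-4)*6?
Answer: -1899715695723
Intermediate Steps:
o(a, Z) = 72 (o(a, Z) = 12*6 = 72)
r = -1740 (r = (-7935 + 72) + 6123 = -7863 + 6123 = -1740)
((-3968 + 6170)*(11178 + 343) + (r - 24105))*(-42028 - 32931) = ((-3968 + 6170)*(11178 + 343) + (-1740 - 24105))*(-42028 - 32931) = (2202*11521 - 25845)*(-74959) = (25369242 - 25845)*(-74959) = 25343397*(-74959) = -1899715695723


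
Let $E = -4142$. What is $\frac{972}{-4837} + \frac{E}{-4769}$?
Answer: $\frac{810494}{1214087} \approx 0.66757$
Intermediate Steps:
$\frac{972}{-4837} + \frac{E}{-4769} = \frac{972}{-4837} - \frac{4142}{-4769} = 972 \left(- \frac{1}{4837}\right) - - \frac{218}{251} = - \frac{972}{4837} + \frac{218}{251} = \frac{810494}{1214087}$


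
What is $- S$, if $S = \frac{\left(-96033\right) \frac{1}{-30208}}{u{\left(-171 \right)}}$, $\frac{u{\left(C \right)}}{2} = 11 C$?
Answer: $\frac{32011}{37880832} \approx 0.00084504$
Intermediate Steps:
$u{\left(C \right)} = 22 C$ ($u{\left(C \right)} = 2 \cdot 11 C = 22 C$)
$S = - \frac{32011}{37880832}$ ($S = \frac{\left(-96033\right) \frac{1}{-30208}}{22 \left(-171\right)} = \frac{\left(-96033\right) \left(- \frac{1}{30208}\right)}{-3762} = \frac{96033}{30208} \left(- \frac{1}{3762}\right) = - \frac{32011}{37880832} \approx -0.00084504$)
$- S = \left(-1\right) \left(- \frac{32011}{37880832}\right) = \frac{32011}{37880832}$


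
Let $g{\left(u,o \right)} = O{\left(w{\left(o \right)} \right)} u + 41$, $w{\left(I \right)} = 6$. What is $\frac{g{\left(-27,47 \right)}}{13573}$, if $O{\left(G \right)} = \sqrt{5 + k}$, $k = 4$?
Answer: $- \frac{40}{13573} \approx -0.002947$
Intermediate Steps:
$O{\left(G \right)} = 3$ ($O{\left(G \right)} = \sqrt{5 + 4} = \sqrt{9} = 3$)
$g{\left(u,o \right)} = 41 + 3 u$ ($g{\left(u,o \right)} = 3 u + 41 = 41 + 3 u$)
$\frac{g{\left(-27,47 \right)}}{13573} = \frac{41 + 3 \left(-27\right)}{13573} = \left(41 - 81\right) \frac{1}{13573} = \left(-40\right) \frac{1}{13573} = - \frac{40}{13573}$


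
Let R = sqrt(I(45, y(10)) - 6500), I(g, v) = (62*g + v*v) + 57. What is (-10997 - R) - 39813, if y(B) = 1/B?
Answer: -50810 - 11*I*sqrt(3019)/10 ≈ -50810.0 - 60.44*I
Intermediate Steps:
I(g, v) = 57 + v**2 + 62*g (I(g, v) = (62*g + v**2) + 57 = (v**2 + 62*g) + 57 = 57 + v**2 + 62*g)
R = 11*I*sqrt(3019)/10 (R = sqrt((57 + (1/10)**2 + 62*45) - 6500) = sqrt((57 + (1/10)**2 + 2790) - 6500) = sqrt((57 + 1/100 + 2790) - 6500) = sqrt(284701/100 - 6500) = sqrt(-365299/100) = 11*I*sqrt(3019)/10 ≈ 60.44*I)
(-10997 - R) - 39813 = (-10997 - 11*I*sqrt(3019)/10) - 39813 = -50810 - 11*I*sqrt(3019)/10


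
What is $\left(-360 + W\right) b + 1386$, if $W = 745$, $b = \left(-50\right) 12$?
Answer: $-229614$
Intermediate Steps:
$b = -600$
$\left(-360 + W\right) b + 1386 = \left(-360 + 745\right) \left(-600\right) + 1386 = 385 \left(-600\right) + 1386 = -231000 + 1386 = -229614$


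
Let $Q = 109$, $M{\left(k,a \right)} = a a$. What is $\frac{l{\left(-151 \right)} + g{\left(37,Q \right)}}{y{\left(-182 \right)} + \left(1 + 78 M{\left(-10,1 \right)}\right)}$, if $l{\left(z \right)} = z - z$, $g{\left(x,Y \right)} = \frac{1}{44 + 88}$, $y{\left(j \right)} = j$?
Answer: $- \frac{1}{13596} \approx -7.3551 \cdot 10^{-5}$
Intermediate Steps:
$M{\left(k,a \right)} = a^{2}$
$g{\left(x,Y \right)} = \frac{1}{132}$
$l{\left(z \right)} = 0$
$\frac{l{\left(-151 \right)} + g{\left(37,Q \right)}}{y{\left(-182 \right)} + \left(1 + 78 M{\left(-10,1 \right)}\right)} = \frac{0 + \frac{1}{132}}{-182 + \left(1 + 78 \cdot 1^{2}\right)} = \frac{1}{132 \left(-182 + \left(1 + 78 \cdot 1\right)\right)} = \frac{1}{132 \left(-182 + \left(1 + 78\right)\right)} = \frac{1}{132 \left(-182 + 79\right)} = \frac{1}{132 \left(-103\right)} = \frac{1}{132} \left(- \frac{1}{103}\right) = - \frac{1}{13596}$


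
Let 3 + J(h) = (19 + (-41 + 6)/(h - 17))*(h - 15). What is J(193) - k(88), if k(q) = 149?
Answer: 281125/88 ≈ 3194.6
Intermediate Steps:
J(h) = -3 + (-15 + h)*(19 - 35/(-17 + h)) (J(h) = -3 + (19 + (-41 + 6)/(h - 17))*(h - 15) = -3 + (19 - 35/(-17 + h))*(-15 + h) = -3 + (-15 + h)*(19 - 35/(-17 + h)))
J(193) - k(88) = (5421 - 646*193 + 19*193²)/(-17 + 193) - 1*149 = (5421 - 124678 + 19*37249)/176 - 149 = (5421 - 124678 + 707731)/176 - 149 = (1/176)*588474 - 149 = 294237/88 - 149 = 281125/88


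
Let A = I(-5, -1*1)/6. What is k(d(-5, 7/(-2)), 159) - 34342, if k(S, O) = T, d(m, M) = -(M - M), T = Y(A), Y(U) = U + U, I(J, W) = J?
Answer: -103031/3 ≈ -34344.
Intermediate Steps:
A = -⅚ (A = -5/6 = -5*⅙ = -⅚ ≈ -0.83333)
Y(U) = 2*U
T = -5/3 (T = 2*(-⅚) = -5/3 ≈ -1.6667)
d(m, M) = 0 (d(m, M) = -1*0 = 0)
k(S, O) = -5/3
k(d(-5, 7/(-2)), 159) - 34342 = -5/3 - 34342 = -103031/3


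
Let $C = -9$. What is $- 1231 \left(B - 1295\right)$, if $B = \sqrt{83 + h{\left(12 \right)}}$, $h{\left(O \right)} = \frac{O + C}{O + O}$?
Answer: $1594145 - \frac{1231 \sqrt{1330}}{4} \approx 1.5829 \cdot 10^{6}$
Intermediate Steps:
$h{\left(O \right)} = \frac{-9 + O}{2 O}$ ($h{\left(O \right)} = \frac{O - 9}{O + O} = \frac{-9 + O}{2 O}$)
$B = \frac{\sqrt{1330}}{4}$ ($B = \sqrt{83 + \frac{-9 + 12}{2 \cdot 12}} = \sqrt{83 + \frac{1}{2} \cdot \frac{1}{12} \cdot 3} = \sqrt{83 + \frac{1}{8}} = \sqrt{\frac{665}{8}} = \frac{\sqrt{1330}}{4} \approx 9.1173$)
$- 1231 \left(B - 1295\right) = - 1231 \left(\frac{\sqrt{1330}}{4} - 1295\right) = - 1231 \left(-1295 + \frac{\sqrt{1330}}{4}\right) = 1594145 - \frac{1231 \sqrt{1330}}{4}$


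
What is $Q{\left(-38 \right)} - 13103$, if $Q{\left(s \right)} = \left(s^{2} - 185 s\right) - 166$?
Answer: $-4795$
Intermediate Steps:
$Q{\left(s \right)} = -166 + s^{2} - 185 s$
$Q{\left(-38 \right)} - 13103 = \left(-166 + \left(-38\right)^{2} - -7030\right) - 13103 = \left(-166 + 1444 + 7030\right) - 13103 = 8308 - 13103 = -4795$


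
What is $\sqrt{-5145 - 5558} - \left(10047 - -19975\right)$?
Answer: $-30022 + i \sqrt{10703} \approx -30022.0 + 103.46 i$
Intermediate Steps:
$\sqrt{-5145 - 5558} - \left(10047 - -19975\right) = \sqrt{-10703} - \left(10047 + 19975\right) = i \sqrt{10703} - 30022 = -30022 + i \sqrt{10703}$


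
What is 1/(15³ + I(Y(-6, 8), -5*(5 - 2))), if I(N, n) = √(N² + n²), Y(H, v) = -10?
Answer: 135/455612 - √13/2278060 ≈ 0.00029472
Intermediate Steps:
1/(15³ + I(Y(-6, 8), -5*(5 - 2))) = 1/(15³ + √((-10)² + (-5*(5 - 2))²)) = 1/(3375 + √(100 + (-5*3)²)) = 1/(3375 + √(100 + (-15)²)) = 1/(3375 + √(100 + 225)) = 1/(3375 + √325) = 1/(3375 + 5*√13)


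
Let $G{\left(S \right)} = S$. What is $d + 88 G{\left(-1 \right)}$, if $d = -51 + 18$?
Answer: $-121$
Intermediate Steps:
$d = -33$
$d + 88 G{\left(-1 \right)} = -33 + 88 \left(-1\right) = -33 - 88 = -121$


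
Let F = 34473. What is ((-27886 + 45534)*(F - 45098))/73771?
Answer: -187510000/73771 ≈ -2541.8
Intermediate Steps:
((-27886 + 45534)*(F - 45098))/73771 = ((-27886 + 45534)*(34473 - 45098))/73771 = (17648*(-10625))*(1/73771) = -187510000*1/73771 = -187510000/73771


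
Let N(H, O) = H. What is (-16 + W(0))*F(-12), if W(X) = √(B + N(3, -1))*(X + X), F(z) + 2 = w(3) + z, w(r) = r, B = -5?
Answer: 176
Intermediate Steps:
F(z) = 1 + z (F(z) = -2 + (3 + z) = 1 + z)
W(X) = 2*I*X*√2 (W(X) = √(-5 + 3)*(X + X) = √(-2)*(2*X) = (I*√2)*(2*X) = 2*I*X*√2)
(-16 + W(0))*F(-12) = (-16 + 2*I*0*√2)*(1 - 12) = (-16 + 0)*(-11) = -16*(-11) = 176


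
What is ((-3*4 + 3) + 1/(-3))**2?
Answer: 784/9 ≈ 87.111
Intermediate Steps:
((-3*4 + 3) + 1/(-3))**2 = ((-12 + 3) - 1/3)**2 = (-9 - 1/3)**2 = (-28/3)**2 = 784/9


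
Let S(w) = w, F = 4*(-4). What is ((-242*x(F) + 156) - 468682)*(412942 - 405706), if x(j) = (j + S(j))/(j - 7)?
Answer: -78031880712/23 ≈ -3.3927e+9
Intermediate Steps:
F = -16
x(j) = 2*j/(-7 + j) (x(j) = (j + j)/(j - 7) = (2*j)/(-7 + j) = 2*j/(-7 + j))
((-242*x(F) + 156) - 468682)*(412942 - 405706) = ((-484*(-16)/(-7 - 16) + 156) - 468682)*(412942 - 405706) = ((-484*(-16)/(-23) + 156) - 468682)*7236 = ((-484*(-16)*(-1)/23 + 156) - 468682)*7236 = ((-242*32/23 + 156) - 468682)*7236 = ((-7744/23 + 156) - 468682)*7236 = (-4156/23 - 468682)*7236 = -10783842/23*7236 = -78031880712/23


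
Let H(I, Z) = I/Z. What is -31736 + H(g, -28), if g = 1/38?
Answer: -33767105/1064 ≈ -31736.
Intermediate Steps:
g = 1/38 ≈ 0.026316
-31736 + H(g, -28) = -31736 + (1/38)/(-28) = -31736 + (1/38)*(-1/28) = -31736 - 1/1064 = -33767105/1064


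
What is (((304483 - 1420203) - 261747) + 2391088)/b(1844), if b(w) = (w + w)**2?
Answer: 1013621/13601344 ≈ 0.074524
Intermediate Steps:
b(w) = 4*w**2 (b(w) = (2*w)**2 = 4*w**2)
(((304483 - 1420203) - 261747) + 2391088)/b(1844) = (((304483 - 1420203) - 261747) + 2391088)/((4*1844**2)) = ((-1115720 - 261747) + 2391088)/((4*3400336)) = (-1377467 + 2391088)/13601344 = 1013621*(1/13601344) = 1013621/13601344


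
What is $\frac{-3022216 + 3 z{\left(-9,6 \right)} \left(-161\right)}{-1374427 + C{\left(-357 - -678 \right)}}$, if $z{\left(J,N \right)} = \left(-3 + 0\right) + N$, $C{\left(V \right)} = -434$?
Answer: $\frac{3023665}{1374861} \approx 2.1993$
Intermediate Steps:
$z{\left(J,N \right)} = -3 + N$
$\frac{-3022216 + 3 z{\left(-9,6 \right)} \left(-161\right)}{-1374427 + C{\left(-357 - -678 \right)}} = \frac{-3022216 + 3 \left(-3 + 6\right) \left(-161\right)}{-1374427 - 434} = \frac{-3022216 + 3 \cdot 3 \left(-161\right)}{-1374861} = \left(-3022216 + 9 \left(-161\right)\right) \left(- \frac{1}{1374861}\right) = \left(-3022216 - 1449\right) \left(- \frac{1}{1374861}\right) = \left(-3023665\right) \left(- \frac{1}{1374861}\right) = \frac{3023665}{1374861}$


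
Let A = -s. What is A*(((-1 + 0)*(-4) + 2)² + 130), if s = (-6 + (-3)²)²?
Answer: -1494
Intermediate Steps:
s = 9 (s = (-6 + 9)² = 3² = 9)
A = -9 (A = -1*9 = -9)
A*(((-1 + 0)*(-4) + 2)² + 130) = -9*(((-1 + 0)*(-4) + 2)² + 130) = -9*((-1*(-4) + 2)² + 130) = -9*((4 + 2)² + 130) = -9*(6² + 130) = -9*(36 + 130) = -9*166 = -1494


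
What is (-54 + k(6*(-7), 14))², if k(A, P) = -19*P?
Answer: 102400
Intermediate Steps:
(-54 + k(6*(-7), 14))² = (-54 - 19*14)² = (-54 - 266)² = (-320)² = 102400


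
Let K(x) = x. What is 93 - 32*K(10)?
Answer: -227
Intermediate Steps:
93 - 32*K(10) = 93 - 32*10 = 93 - 320 = -227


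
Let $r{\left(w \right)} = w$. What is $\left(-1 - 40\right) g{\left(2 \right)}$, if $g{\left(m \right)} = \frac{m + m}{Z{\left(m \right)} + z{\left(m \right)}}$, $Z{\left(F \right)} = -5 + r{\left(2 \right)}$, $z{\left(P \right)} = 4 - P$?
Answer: $164$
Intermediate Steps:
$Z{\left(F \right)} = -3$ ($Z{\left(F \right)} = -5 + 2 = -3$)
$g{\left(m \right)} = \frac{2 m}{1 - m}$ ($g{\left(m \right)} = \frac{m + m}{-3 - \left(-4 + m\right)} = \frac{2 m}{1 - m}$)
$\left(-1 - 40\right) g{\left(2 \right)} = \left(-1 - 40\right) \left(\left(-2\right) 2 \frac{1}{-1 + 2}\right) = - 41 \left(\left(-2\right) 2 \cdot 1^{-1}\right) = - 41 \left(\left(-2\right) 2 \cdot 1\right) = \left(-41\right) \left(-4\right) = 164$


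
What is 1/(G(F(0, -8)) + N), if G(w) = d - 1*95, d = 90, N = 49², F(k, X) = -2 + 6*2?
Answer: 1/2396 ≈ 0.00041736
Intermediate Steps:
F(k, X) = 10 (F(k, X) = -2 + 12 = 10)
N = 2401
G(w) = -5 (G(w) = 90 - 1*95 = 90 - 95 = -5)
1/(G(F(0, -8)) + N) = 1/(-5 + 2401) = 1/2396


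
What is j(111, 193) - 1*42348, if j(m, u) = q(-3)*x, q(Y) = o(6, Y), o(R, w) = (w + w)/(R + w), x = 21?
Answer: -42390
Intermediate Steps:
o(R, w) = 2*w/(R + w) (o(R, w) = (2*w)/(R + w) = 2*w/(R + w))
q(Y) = 2*Y/(6 + Y)
j(m, u) = -42 (j(m, u) = (2*(-3)/(6 - 3))*21 = (2*(-3)/3)*21 = (2*(-3)*(⅓))*21 = -2*21 = -42)
j(111, 193) - 1*42348 = -42 - 1*42348 = -42 - 42348 = -42390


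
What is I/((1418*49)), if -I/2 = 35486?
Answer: -35486/34741 ≈ -1.0214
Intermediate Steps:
I = -70972 (I = -2*35486 = -70972)
I/((1418*49)) = -70972/(1418*49) = -70972/69482 = -70972*1/69482 = -35486/34741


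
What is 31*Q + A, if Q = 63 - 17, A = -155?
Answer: 1271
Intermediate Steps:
Q = 46
31*Q + A = 31*46 - 155 = 1426 - 155 = 1271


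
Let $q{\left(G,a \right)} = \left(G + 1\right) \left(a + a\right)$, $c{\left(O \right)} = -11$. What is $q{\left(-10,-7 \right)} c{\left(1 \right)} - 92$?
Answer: $-1478$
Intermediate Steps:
$q{\left(G,a \right)} = 2 a \left(1 + G\right)$ ($q{\left(G,a \right)} = \left(1 + G\right) 2 a = 2 a \left(1 + G\right)$)
$q{\left(-10,-7 \right)} c{\left(1 \right)} - 92 = 2 \left(-7\right) \left(1 - 10\right) \left(-11\right) - 92 = 2 \left(-7\right) \left(-9\right) \left(-11\right) - 92 = 126 \left(-11\right) - 92 = -1386 - 92 = -1478$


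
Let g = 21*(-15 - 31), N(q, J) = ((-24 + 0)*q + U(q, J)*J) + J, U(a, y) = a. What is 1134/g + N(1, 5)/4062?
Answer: -54998/46713 ≈ -1.1774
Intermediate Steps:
N(q, J) = J - 24*q + J*q (N(q, J) = ((-24 + 0)*q + q*J) + J = (-24*q + J*q) + J = J - 24*q + J*q)
g = -966 (g = 21*(-46) = -966)
1134/g + N(1, 5)/4062 = 1134/(-966) + (5 - 24*1 + 5*1)/4062 = 1134*(-1/966) + (5 - 24 + 5)*(1/4062) = -27/23 - 14*1/4062 = -27/23 - 7/2031 = -54998/46713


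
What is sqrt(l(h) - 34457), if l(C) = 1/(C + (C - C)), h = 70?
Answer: I*sqrt(168839230)/70 ≈ 185.63*I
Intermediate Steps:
l(C) = 1/C (l(C) = 1/(C + 0) = 1/C)
sqrt(l(h) - 34457) = sqrt(1/70 - 34457) = sqrt(-2411989/70) = I*sqrt(168839230)/70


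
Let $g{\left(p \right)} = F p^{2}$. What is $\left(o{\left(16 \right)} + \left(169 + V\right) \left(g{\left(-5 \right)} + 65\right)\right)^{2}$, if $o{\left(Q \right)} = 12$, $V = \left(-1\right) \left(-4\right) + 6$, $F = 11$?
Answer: $3705400384$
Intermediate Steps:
$V = 10$ ($V = 4 + 6 = 10$)
$g{\left(p \right)} = 11 p^{2}$
$\left(o{\left(16 \right)} + \left(169 + V\right) \left(g{\left(-5 \right)} + 65\right)\right)^{2} = \left(12 + \left(169 + 10\right) \left(11 \left(-5\right)^{2} + 65\right)\right)^{2} = \left(12 + 179 \left(11 \cdot 25 + 65\right)\right)^{2} = \left(12 + 179 \left(275 + 65\right)\right)^{2} = \left(12 + 179 \cdot 340\right)^{2} = \left(12 + 60860\right)^{2} = 60872^{2} = 3705400384$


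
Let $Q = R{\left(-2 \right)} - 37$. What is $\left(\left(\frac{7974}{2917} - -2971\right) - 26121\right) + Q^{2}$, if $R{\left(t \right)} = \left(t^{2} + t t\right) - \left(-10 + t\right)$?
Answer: $- \frac{66677563}{2917} \approx -22858.0$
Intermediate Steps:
$R{\left(t \right)} = 10 - t + 2 t^{2}$ ($R{\left(t \right)} = \left(t^{2} + t^{2}\right) - \left(-10 + t\right) = 2 t^{2} - \left(-10 + t\right) = 10 - t + 2 t^{2}$)
$Q = -17$ ($Q = \left(10 - -2 + 2 \left(-2\right)^{2}\right) - 37 = \left(10 + 2 + 2 \cdot 4\right) - 37 = \left(10 + 2 + 8\right) - 37 = 20 - 37 = -17$)
$\left(\left(\frac{7974}{2917} - -2971\right) - 26121\right) + Q^{2} = \left(\left(\frac{7974}{2917} - -2971\right) - 26121\right) + \left(-17\right)^{2} = \left(\left(7974 \cdot \frac{1}{2917} + 2971\right) - 26121\right) + 289 = \left(\left(\frac{7974}{2917} + 2971\right) - 26121\right) + 289 = \left(\frac{8674381}{2917} - 26121\right) + 289 = - \frac{67520576}{2917} + 289 = - \frac{66677563}{2917}$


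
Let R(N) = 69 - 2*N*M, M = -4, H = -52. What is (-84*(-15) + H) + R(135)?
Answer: 2357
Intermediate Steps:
R(N) = 69 + 8*N (R(N) = 69 - 2*N*(-4) = 69 - (-8)*N = 69 + 8*N)
(-84*(-15) + H) + R(135) = (-84*(-15) - 52) + (69 + 8*135) = (1260 - 52) + (69 + 1080) = 1208 + 1149 = 2357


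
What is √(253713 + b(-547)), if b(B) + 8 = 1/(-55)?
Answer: √767457570/55 ≈ 503.69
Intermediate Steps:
b(B) = -441/55 (b(B) = -8 + 1/(-55) = -8 - 1/55 = -441/55)
√(253713 + b(-547)) = √(253713 - 441/55) = √(13953774/55) = √767457570/55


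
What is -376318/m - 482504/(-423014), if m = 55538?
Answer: -33097618825/5873337883 ≈ -5.6352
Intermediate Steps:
-376318/m - 482504/(-423014) = -376318/55538 - 482504/(-423014) = -376318*1/55538 - 482504*(-1/423014) = -188159/27769 + 241252/211507 = -33097618825/5873337883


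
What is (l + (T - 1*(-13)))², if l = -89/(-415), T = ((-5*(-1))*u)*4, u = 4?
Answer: 1496451856/172225 ≈ 8688.9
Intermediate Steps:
T = 80 (T = (-5*(-1)*4)*4 = (5*4)*4 = 20*4 = 80)
l = 89/415 (l = -89*(-1/415) = 89/415 ≈ 0.21446)
(l + (T - 1*(-13)))² = (89/415 + (80 - 1*(-13)))² = (89/415 + (80 + 13))² = (89/415 + 93)² = (38684/415)² = 1496451856/172225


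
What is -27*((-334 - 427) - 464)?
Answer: 33075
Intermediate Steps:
-27*((-334 - 427) - 464) = -27*(-761 - 464) = -27*(-1225) = 33075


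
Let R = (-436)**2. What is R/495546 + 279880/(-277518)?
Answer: -7161529396/11460244569 ≈ -0.62490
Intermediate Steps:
R = 190096
R/495546 + 279880/(-277518) = 190096/495546 + 279880/(-277518) = 190096*(1/495546) + 279880*(-1/277518) = 95048/247773 - 139940/138759 = -7161529396/11460244569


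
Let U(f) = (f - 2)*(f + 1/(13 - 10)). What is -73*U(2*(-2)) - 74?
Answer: -1680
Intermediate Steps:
U(f) = (-2 + f)*(⅓ + f) (U(f) = (-2 + f)*(f + 1/3) = (-2 + f)*(f + ⅓) = (-2 + f)*(⅓ + f))
-73*U(2*(-2)) - 74 = -73*(-⅔ + (2*(-2))² - 10*(-2)/3) - 74 = -73*(-⅔ + (-4)² - 5/3*(-4)) - 74 = -73*(-⅔ + 16 + 20/3) - 74 = -73*22 - 74 = -1606 - 74 = -1680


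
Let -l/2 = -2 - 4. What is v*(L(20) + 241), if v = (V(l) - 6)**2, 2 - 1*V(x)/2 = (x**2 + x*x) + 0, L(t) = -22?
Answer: 73164396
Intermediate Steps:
l = 12 (l = -2*(-2 - 4) = -2*(-6) = 12)
V(x) = 4 - 4*x**2 (V(x) = 4 - 2*((x**2 + x*x) + 0) = 4 - 2*((x**2 + x**2) + 0) = 4 - 2*(2*x**2 + 0) = 4 - 4*x**2)
v = 334084 (v = ((4 - 4*12**2) - 6)**2 = ((4 - 4*144) - 6)**2 = ((4 - 576) - 6)**2 = (-572 - 6)**2 = (-578)**2 = 334084)
v*(L(20) + 241) = 334084*(-22 + 241) = 334084*219 = 73164396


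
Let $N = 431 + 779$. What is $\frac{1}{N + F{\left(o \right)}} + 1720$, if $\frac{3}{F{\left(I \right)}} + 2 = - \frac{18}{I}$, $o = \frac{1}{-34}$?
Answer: $\frac{1269537770}{738103} \approx 1720.0$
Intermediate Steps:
$o = - \frac{1}{34} \approx -0.029412$
$F{\left(I \right)} = \frac{3}{-2 - \frac{18}{I}}$
$N = 1210$
$\frac{1}{N + F{\left(o \right)}} + 1720 = \frac{1}{1210 - - \frac{3}{34 \left(18 + 2 \left(- \frac{1}{34}\right)\right)}} + 1720 = \frac{1}{1210 - - \frac{3}{34 \left(18 - \frac{1}{17}\right)}} + 1720 = \frac{1}{1210 - - \frac{3}{34 \cdot \frac{305}{17}}} + 1720 = \frac{1}{1210 - \left(- \frac{3}{34}\right) \frac{17}{305}} + 1720 = \frac{1}{1210 + \frac{3}{610}} + 1720 = \frac{1}{\frac{738103}{610}} + 1720 = \frac{610}{738103} + 1720 = \frac{1269537770}{738103}$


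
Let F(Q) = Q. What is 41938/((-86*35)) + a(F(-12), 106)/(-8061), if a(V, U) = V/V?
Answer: -169032614/12131805 ≈ -13.933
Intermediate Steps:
a(V, U) = 1
41938/((-86*35)) + a(F(-12), 106)/(-8061) = 41938/((-86*35)) + 1/(-8061) = 41938/(-3010) + 1*(-1/8061) = 41938*(-1/3010) - 1/8061 = -20969/1505 - 1/8061 = -169032614/12131805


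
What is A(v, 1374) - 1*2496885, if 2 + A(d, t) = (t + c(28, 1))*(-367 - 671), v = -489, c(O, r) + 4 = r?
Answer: -3919985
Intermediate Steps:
c(O, r) = -4 + r
A(d, t) = 3112 - 1038*t (A(d, t) = -2 + (t + (-4 + 1))*(-367 - 671) = -2 + (t - 3)*(-1038) = -2 + (-3 + t)*(-1038) = -2 + (3114 - 1038*t) = 3112 - 1038*t)
A(v, 1374) - 1*2496885 = (3112 - 1038*1374) - 1*2496885 = (3112 - 1426212) - 2496885 = -1423100 - 2496885 = -3919985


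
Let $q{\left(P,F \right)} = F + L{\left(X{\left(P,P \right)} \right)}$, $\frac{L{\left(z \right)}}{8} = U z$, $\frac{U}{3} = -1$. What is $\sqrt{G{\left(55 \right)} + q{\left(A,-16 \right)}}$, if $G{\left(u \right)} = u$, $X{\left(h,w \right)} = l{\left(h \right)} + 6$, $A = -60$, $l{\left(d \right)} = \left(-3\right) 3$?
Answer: $\sqrt{111} \approx 10.536$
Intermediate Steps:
$l{\left(d \right)} = -9$
$U = -3$ ($U = 3 \left(-1\right) = -3$)
$X{\left(h,w \right)} = -3$ ($X{\left(h,w \right)} = -9 + 6 = -3$)
$L{\left(z \right)} = - 24 z$ ($L{\left(z \right)} = 8 \left(- 3 z\right) = - 24 z$)
$q{\left(P,F \right)} = 72 + F$ ($q{\left(P,F \right)} = F - -72 = F + 72 = 72 + F$)
$\sqrt{G{\left(55 \right)} + q{\left(A,-16 \right)}} = \sqrt{55 + \left(72 - 16\right)} = \sqrt{55 + 56} = \sqrt{111}$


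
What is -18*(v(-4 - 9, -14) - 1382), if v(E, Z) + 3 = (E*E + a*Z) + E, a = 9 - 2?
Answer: 23886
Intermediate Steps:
a = 7
v(E, Z) = -3 + E + E² + 7*Z (v(E, Z) = -3 + ((E*E + 7*Z) + E) = -3 + ((E² + 7*Z) + E) = -3 + (E + E² + 7*Z) = -3 + E + E² + 7*Z)
-18*(v(-4 - 9, -14) - 1382) = -18*((-3 + (-4 - 9) + (-4 - 9)² + 7*(-14)) - 1382) = -18*((-3 - 13 + (-13)² - 98) - 1382) = -18*((-3 - 13 + 169 - 98) - 1382) = -18*(55 - 1382) = -18*(-1327) = 23886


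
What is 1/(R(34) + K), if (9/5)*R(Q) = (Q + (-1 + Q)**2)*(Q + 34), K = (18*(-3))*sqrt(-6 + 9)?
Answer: 859095/36446450953 + 2187*sqrt(3)/72892901906 ≈ 2.3623e-5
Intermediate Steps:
K = -54*sqrt(3) ≈ -93.531
R(Q) = 5*(34 + Q)*(Q + (-1 + Q)**2)/9 (R(Q) = 5*((Q + (-1 + Q)**2)*(Q + 34))/9 = 5*((Q + (-1 + Q)**2)*(34 + Q))/9 = 5*((34 + Q)*(Q + (-1 + Q)**2))/9 = 5*(34 + Q)*(Q + (-1 + Q)**2)/9)
1/(R(34) + K) = 1/((170/9 - 55/3*34 + (5/9)*34**3 + (55/3)*34**2) - 54*sqrt(3)) = 1/((170/9 - 1870/3 + (5/9)*39304 + (55/3)*1156) - 54*sqrt(3)) = 1/((170/9 - 1870/3 + 196520/9 + 63580/3) - 54*sqrt(3)) = 1/(381820/9 - 54*sqrt(3))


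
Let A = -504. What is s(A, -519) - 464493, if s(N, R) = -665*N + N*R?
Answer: 132243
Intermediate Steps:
s(A, -519) - 464493 = -504*(-665 - 519) - 464493 = -504*(-1184) - 464493 = 596736 - 464493 = 132243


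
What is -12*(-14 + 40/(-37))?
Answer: 6696/37 ≈ 180.97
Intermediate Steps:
-12*(-14 + 40/(-37)) = -12*(-14 + 40*(-1/37)) = -12*(-14 - 40/37) = -12*(-558/37) = 6696/37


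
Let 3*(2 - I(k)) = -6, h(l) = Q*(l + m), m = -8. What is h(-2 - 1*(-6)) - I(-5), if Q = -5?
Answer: 16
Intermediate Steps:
h(l) = 40 - 5*l (h(l) = -5*(l - 8) = -5*(-8 + l) = 40 - 5*l)
I(k) = 4 (I(k) = 2 - 1/3*(-6) = 2 + 2 = 4)
h(-2 - 1*(-6)) - I(-5) = (40 - 5*(-2 - 1*(-6))) - 1*4 = (40 - 5*(-2 + 6)) - 4 = (40 - 5*4) - 4 = (40 - 20) - 4 = 20 - 4 = 16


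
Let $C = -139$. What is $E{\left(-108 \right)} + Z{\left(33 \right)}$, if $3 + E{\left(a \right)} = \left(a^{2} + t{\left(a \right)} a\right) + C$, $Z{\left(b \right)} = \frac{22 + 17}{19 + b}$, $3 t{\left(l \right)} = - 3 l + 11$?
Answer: $- \frac{2149}{4} \approx -537.25$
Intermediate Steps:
$t{\left(l \right)} = \frac{11}{3} - l$ ($t{\left(l \right)} = \frac{- 3 l + 11}{3} = \frac{11 - 3 l}{3} = \frac{11}{3} - l$)
$Z{\left(b \right)} = \frac{39}{19 + b}$
$E{\left(a \right)} = -142 + a^{2} + a \left(\frac{11}{3} - a\right)$ ($E{\left(a \right)} = -3 - \left(139 - a^{2} - \left(\frac{11}{3} - a\right) a\right) = -3 - \left(139 - a^{2} - a \left(\frac{11}{3} - a\right)\right) = -3 + \left(-139 + a^{2} + a \left(\frac{11}{3} - a\right)\right) = -142 + a^{2} + a \left(\frac{11}{3} - a\right)$)
$E{\left(-108 \right)} + Z{\left(33 \right)} = \left(-142 + \frac{11}{3} \left(-108\right)\right) + \frac{39}{19 + 33} = \left(-142 - 396\right) + \frac{39}{52} = -538 + 39 \cdot \frac{1}{52} = -538 + \frac{3}{4} = - \frac{2149}{4}$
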